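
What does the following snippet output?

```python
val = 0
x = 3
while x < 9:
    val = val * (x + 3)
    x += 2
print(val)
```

x=3: val = 0*6 = 0
x=5: val = 0*8 = 0
x=7: val = 0*10 = 0

0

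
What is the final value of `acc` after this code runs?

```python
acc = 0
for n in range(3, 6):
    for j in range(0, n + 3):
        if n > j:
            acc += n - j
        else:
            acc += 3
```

58

n=3,j=0: 3>0, acc = 0+3 = 3
n=3,j=1: 3>1, acc = 3+2 = 5
n=3,j=2: 3>2, acc = 5+1 = 6
n=3,j=3: not 3>3, acc = 6+3 = 9
n=3,j=4: not 3>4, acc = 9+3 = 12
n=3,j=5: not 3>5, acc = 12+3 = 15
n=4,j=0: 4>0, acc = 15+4 = 19
n=4,j=1: 4>1, acc = 19+3 = 22
n=4,j=2: 4>2, acc = 22+2 = 24
n=4,j=3: 4>3, acc = 24+1 = 25
n=4,j=4: not 4>4, acc = 25+3 = 28
n=4,j=5: not 4>5, acc = 28+3 = 31
n=4,j=6: not 4>6, acc = 31+3 = 34
n=5,j=0: 5>0, acc = 34+5 = 39
n=5,j=1: 5>1, acc = 39+4 = 43
n=5,j=2: 5>2, acc = 43+3 = 46
n=5,j=3: 5>3, acc = 46+2 = 48
n=5,j=4: 5>4, acc = 48+1 = 49
n=5,j=5: not 5>5, acc = 49+3 = 52
n=5,j=6: not 5>6, acc = 52+3 = 55
n=5,j=7: not 5>7, acc = 55+3 = 58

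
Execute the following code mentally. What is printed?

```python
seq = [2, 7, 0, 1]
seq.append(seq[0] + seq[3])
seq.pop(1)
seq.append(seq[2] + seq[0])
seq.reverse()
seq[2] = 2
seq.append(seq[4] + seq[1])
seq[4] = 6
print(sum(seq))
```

19

append seq[0]+seq[3] = 2+1 = 3 → [2, 7, 0, 1, 3]
pop(1) removes 7 → [2, 0, 1, 3]
append seq[2]+seq[0] = 1+2 = 3 → [2, 0, 1, 3, 3]
reverse → [3, 3, 1, 0, 2]
seq[2] = 2 → [3, 3, 2, 0, 2]
append seq[4]+seq[1] = 2+3 = 5 → [3, 3, 2, 0, 2, 5]
seq[4] = 6 → [3, 3, 2, 0, 6, 5]
sum = 19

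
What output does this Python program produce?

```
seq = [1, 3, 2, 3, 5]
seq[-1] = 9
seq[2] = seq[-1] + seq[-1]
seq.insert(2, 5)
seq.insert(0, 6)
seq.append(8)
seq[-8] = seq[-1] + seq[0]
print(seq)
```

[14, 1, 3, 5, 18, 3, 9, 8]

seq[-1] = 9 → [1, 3, 2, 3, 9]
seq[2] = seq[-1]+seq[-1] = 9+9 = 18 → [1, 3, 18, 3, 9]
insert 5 at 2 → [1, 3, 5, 18, 3, 9]
insert 6 at 0 → [6, 1, 3, 5, 18, 3, 9]
append 8 → [6, 1, 3, 5, 18, 3, 9, 8]
seq[-8] = seq[-1]+seq[0] = 8+6 = 14 → [14, 1, 3, 5, 18, 3, 9, 8]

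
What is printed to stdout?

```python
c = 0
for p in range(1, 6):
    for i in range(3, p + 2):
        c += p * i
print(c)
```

p=2,i=3: c = 0+6 = 6
p=3,i=3: c = 6+9 = 15
p=3,i=4: c = 15+12 = 27
p=4,i=3: c = 27+12 = 39
p=4,i=4: c = 39+16 = 55
p=4,i=5: c = 55+20 = 75
p=5,i=3: c = 75+15 = 90
p=5,i=4: c = 90+20 = 110
p=5,i=5: c = 110+25 = 135
p=5,i=6: c = 135+30 = 165

165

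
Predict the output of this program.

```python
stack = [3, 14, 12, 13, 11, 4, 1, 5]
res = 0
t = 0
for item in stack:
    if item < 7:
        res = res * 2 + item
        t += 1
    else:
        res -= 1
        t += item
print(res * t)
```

item=3: <7, res = 0*2+3 = 3; t=1
item=14: not <7, res = 3-1 = 2; t=15
item=12: not <7, res = 2-1 = 1; t=27
item=13: not <7, res = 1-1 = 0; t=40
item=11: not <7, res = 0-1 = -1; t=51
item=4: <7, res = (-1)*2+4 = 2; t=52
item=1: <7, res = 2*2+1 = 5; t=53
item=5: <7, res = 5*2+5 = 15; t=54
res*t = 15*54 = 810

810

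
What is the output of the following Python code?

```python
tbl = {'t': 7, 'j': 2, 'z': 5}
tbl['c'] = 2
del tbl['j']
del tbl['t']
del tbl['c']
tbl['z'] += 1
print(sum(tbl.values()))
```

tbl['c'] = 2 → {'t': 7, 'j': 2, 'z': 5, 'c': 2}
del 'j' → {'t': 7, 'z': 5, 'c': 2}
del 't' → {'z': 5, 'c': 2}
del 'c' → {'z': 5}
tbl['z'] = 5+1 = 6 → {'z': 6}
sum of values = 6

6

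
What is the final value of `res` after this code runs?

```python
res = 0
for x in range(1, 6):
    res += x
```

x=1: res = 0+1 = 1
x=2: res = 1+2 = 3
x=3: res = 3+3 = 6
x=4: res = 6+4 = 10
x=5: res = 10+5 = 15

15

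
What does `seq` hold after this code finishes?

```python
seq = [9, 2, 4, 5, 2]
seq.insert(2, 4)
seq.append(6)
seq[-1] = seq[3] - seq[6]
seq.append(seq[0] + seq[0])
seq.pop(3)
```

[9, 2, 4, 5, 2, -2, 18]

insert 4 at 2 → [9, 2, 4, 4, 5, 2]
append 6 → [9, 2, 4, 4, 5, 2, 6]
seq[-1] = seq[3]-seq[6] = 4-6 = -2 → [9, 2, 4, 4, 5, 2, -2]
append seq[0]+seq[0] = 9+9 = 18 → [9, 2, 4, 4, 5, 2, -2, 18]
pop(3) removes 4 → [9, 2, 4, 5, 2, -2, 18]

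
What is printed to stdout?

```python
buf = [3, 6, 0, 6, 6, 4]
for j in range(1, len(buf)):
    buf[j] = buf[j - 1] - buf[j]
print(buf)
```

j=1: buf[1] = 3-6 = -3 → [3, -3, 0, 6, 6, 4]
j=2: buf[2] = (-3)-0 = -3 → [3, -3, -3, 6, 6, 4]
j=3: buf[3] = (-3)-6 = -9 → [3, -3, -3, -9, 6, 4]
j=4: buf[4] = (-9)-6 = -15 → [3, -3, -3, -9, -15, 4]
j=5: buf[5] = (-15)-4 = -19 → [3, -3, -3, -9, -15, -19]

[3, -3, -3, -9, -15, -19]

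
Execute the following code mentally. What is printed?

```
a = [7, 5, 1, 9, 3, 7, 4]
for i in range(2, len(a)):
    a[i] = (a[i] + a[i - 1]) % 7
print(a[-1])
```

i=2: a[2] = (1+5)%7 = 6 → [7, 5, 6, 9, 3, 7, 4]
i=3: a[3] = (9+6)%7 = 1 → [7, 5, 6, 1, 3, 7, 4]
i=4: a[4] = (3+1)%7 = 4 → [7, 5, 6, 1, 4, 7, 4]
i=5: a[5] = (7+4)%7 = 4 → [7, 5, 6, 1, 4, 4, 4]
i=6: a[6] = (4+4)%7 = 1 → [7, 5, 6, 1, 4, 4, 1]

1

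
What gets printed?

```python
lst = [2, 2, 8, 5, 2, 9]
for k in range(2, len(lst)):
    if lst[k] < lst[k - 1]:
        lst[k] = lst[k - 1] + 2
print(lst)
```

[2, 2, 8, 10, 12, 14]

k=2: 8>=2, unchanged → [2, 2, 8, 5, 2, 9]
k=3: 5<8, lst[3] = 8+2 = 10 → [2, 2, 8, 10, 2, 9]
k=4: 2<10, lst[4] = 10+2 = 12 → [2, 2, 8, 10, 12, 9]
k=5: 9<12, lst[5] = 12+2 = 14 → [2, 2, 8, 10, 12, 14]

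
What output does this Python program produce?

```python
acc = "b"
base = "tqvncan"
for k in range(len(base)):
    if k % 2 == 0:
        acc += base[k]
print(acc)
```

btvcn

k=0: add 't' → 'bt'
k=1: skip
k=2: add 'v' → 'btv'
k=3: skip
k=4: add 'c' → 'btvc'
k=5: skip
k=6: add 'n' → 'btvcn'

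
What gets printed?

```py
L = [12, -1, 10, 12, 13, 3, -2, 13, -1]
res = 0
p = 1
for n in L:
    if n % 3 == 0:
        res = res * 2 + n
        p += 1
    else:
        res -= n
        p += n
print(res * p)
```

108

n=12: %3==0, res = 0*2+12 = 12; p=2
n=-1: not %3==0, res = 12-(-1) = 13; p=1
n=10: not %3==0, res = 13-10 = 3; p=11
n=12: %3==0, res = 3*2+12 = 18; p=12
n=13: not %3==0, res = 18-13 = 5; p=25
n=3: %3==0, res = 5*2+3 = 13; p=26
n=-2: not %3==0, res = 13-(-2) = 15; p=24
n=13: not %3==0, res = 15-13 = 2; p=37
n=-1: not %3==0, res = 2-(-1) = 3; p=36
res*p = 3*36 = 108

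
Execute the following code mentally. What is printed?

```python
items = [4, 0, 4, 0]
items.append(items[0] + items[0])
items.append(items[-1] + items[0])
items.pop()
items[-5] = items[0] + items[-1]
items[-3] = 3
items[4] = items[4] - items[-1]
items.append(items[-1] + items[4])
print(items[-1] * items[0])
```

0

append items[0]+items[0] = 4+4 = 8 → [4, 0, 4, 0, 8]
append items[-1]+items[0] = 8+4 = 12 → [4, 0, 4, 0, 8, 12]
pop() removes 12 → [4, 0, 4, 0, 8]
items[-5] = items[0]+items[-1] = 4+8 = 12 → [12, 0, 4, 0, 8]
items[-3] = 3 → [12, 0, 3, 0, 8]
items[4] = items[4]-items[-1] = 8-8 = 0 → [12, 0, 3, 0, 0]
append items[-1]+items[4] = 0+0 = 0 → [12, 0, 3, 0, 0, 0]
items[-1]*items[0] = 0*12 = 0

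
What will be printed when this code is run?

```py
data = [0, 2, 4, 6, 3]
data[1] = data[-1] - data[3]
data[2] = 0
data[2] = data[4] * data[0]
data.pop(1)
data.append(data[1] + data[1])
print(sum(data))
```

data[1] = data[-1]-data[3] = 3-6 = -3 → [0, -3, 4, 6, 3]
data[2] = 0 → [0, -3, 0, 6, 3]
data[2] = data[4]*data[0] = 3*0 = 0 → [0, -3, 0, 6, 3]
pop(1) removes -3 → [0, 0, 6, 3]
append data[1]+data[1] = 0+0 = 0 → [0, 0, 6, 3, 0]
sum = 9

9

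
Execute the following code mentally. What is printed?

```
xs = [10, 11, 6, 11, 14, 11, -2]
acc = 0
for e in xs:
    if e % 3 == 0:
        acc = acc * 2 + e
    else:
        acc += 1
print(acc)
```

e=10: not %3==0, acc = 0+1 = 1
e=11: not %3==0, acc = 1+1 = 2
e=6: %3==0, acc = 2*2+6 = 10
e=11: not %3==0, acc = 10+1 = 11
e=14: not %3==0, acc = 11+1 = 12
e=11: not %3==0, acc = 12+1 = 13
e=-2: not %3==0, acc = 13+1 = 14

14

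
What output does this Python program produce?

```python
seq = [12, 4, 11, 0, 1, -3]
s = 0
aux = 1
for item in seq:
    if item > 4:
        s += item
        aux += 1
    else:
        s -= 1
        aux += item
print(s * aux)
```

item=12: >4, s = 0+12 = 12; aux=2
item=4: not >4, s = 12-1 = 11; aux=6
item=11: >4, s = 11+11 = 22; aux=7
item=0: not >4, s = 22-1 = 21; aux=7
item=1: not >4, s = 21-1 = 20; aux=8
item=-3: not >4, s = 20-1 = 19; aux=5
s*aux = 19*5 = 95

95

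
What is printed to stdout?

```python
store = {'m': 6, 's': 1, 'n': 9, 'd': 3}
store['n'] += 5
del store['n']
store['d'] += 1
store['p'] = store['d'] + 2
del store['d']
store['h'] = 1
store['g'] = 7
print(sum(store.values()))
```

store['n'] = 9+5 = 14 → {'m': 6, 's': 1, 'n': 14, 'd': 3}
del 'n' → {'m': 6, 's': 1, 'd': 3}
store['d'] = 3+1 = 4 → {'m': 6, 's': 1, 'd': 4}
store['p'] = store['d']+2 = 6 → {'m': 6, 's': 1, 'd': 4, 'p': 6}
del 'd' → {'m': 6, 's': 1, 'p': 6}
store['h'] = 1 → {'m': 6, 's': 1, 'p': 6, 'h': 1}
store['g'] = 7 → {'m': 6, 's': 1, 'p': 6, 'h': 1, 'g': 7}
sum of values = 21

21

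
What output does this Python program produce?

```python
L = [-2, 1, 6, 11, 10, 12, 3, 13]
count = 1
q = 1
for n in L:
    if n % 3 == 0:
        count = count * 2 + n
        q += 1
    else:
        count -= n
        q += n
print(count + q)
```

7

n=-2: not %3==0, count = 1-(-2) = 3; q=-1
n=1: not %3==0, count = 3-1 = 2; q=0
n=6: %3==0, count = 2*2+6 = 10; q=1
n=11: not %3==0, count = 10-11 = -1; q=12
n=10: not %3==0, count = (-1)-10 = -11; q=22
n=12: %3==0, count = (-11)*2+12 = -10; q=23
n=3: %3==0, count = (-10)*2+3 = -17; q=24
n=13: not %3==0, count = (-17)-13 = -30; q=37
count+q = (-30)+37 = 7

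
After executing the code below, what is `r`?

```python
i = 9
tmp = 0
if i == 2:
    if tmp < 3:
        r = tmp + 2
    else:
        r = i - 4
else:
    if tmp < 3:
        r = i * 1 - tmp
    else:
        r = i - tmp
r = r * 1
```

i=9, tmp=0
i == 2 is False; tmp < 3 is True
→ r = i * 1 - tmp = 9
r = 9*1 = 9

9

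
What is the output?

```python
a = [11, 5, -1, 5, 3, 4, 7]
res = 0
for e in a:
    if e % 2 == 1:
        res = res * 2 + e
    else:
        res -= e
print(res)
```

e=11: odd, res = 0*2+11 = 11
e=5: odd, res = 11*2+5 = 27
e=-1: odd, res = 27*2+(-1) = 53
e=5: odd, res = 53*2+5 = 111
e=3: odd, res = 111*2+3 = 225
e=4: not odd, res = 225-4 = 221
e=7: odd, res = 221*2+7 = 449

449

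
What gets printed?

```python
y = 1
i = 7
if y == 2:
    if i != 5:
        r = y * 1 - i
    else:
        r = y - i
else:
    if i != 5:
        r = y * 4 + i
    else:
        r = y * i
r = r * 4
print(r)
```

y=1, i=7
y == 2 is False; i != 5 is True
→ r = y * 4 + i = 11
r = 11*4 = 44

44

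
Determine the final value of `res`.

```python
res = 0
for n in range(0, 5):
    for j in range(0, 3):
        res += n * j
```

30

n=0,j=0: res = 0+0 = 0
n=0,j=1: res = 0+0 = 0
n=0,j=2: res = 0+0 = 0
n=1,j=0: res = 0+0 = 0
n=1,j=1: res = 0+1 = 1
n=1,j=2: res = 1+2 = 3
n=2,j=0: res = 3+0 = 3
n=2,j=1: res = 3+2 = 5
n=2,j=2: res = 5+4 = 9
n=3,j=0: res = 9+0 = 9
n=3,j=1: res = 9+3 = 12
n=3,j=2: res = 12+6 = 18
n=4,j=0: res = 18+0 = 18
n=4,j=1: res = 18+4 = 22
n=4,j=2: res = 22+8 = 30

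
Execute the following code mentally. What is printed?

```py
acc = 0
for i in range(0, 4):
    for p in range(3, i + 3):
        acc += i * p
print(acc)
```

i=1,p=3: acc = 0+3 = 3
i=2,p=3: acc = 3+6 = 9
i=2,p=4: acc = 9+8 = 17
i=3,p=3: acc = 17+9 = 26
i=3,p=4: acc = 26+12 = 38
i=3,p=5: acc = 38+15 = 53

53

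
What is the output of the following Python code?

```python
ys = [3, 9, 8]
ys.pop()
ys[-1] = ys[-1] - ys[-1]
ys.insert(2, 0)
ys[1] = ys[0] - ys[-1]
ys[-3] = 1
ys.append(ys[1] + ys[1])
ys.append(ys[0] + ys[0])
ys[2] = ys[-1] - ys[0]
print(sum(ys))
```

pop() removes 8 → [3, 9]
ys[-1] = ys[-1]-ys[-1] = 9-9 = 0 → [3, 0]
insert 0 at 2 → [3, 0, 0]
ys[1] = ys[0]-ys[-1] = 3-0 = 3 → [3, 3, 0]
ys[-3] = 1 → [1, 3, 0]
append ys[1]+ys[1] = 3+3 = 6 → [1, 3, 0, 6]
append ys[0]+ys[0] = 1+1 = 2 → [1, 3, 0, 6, 2]
ys[2] = ys[-1]-ys[0] = 2-1 = 1 → [1, 3, 1, 6, 2]
sum = 13

13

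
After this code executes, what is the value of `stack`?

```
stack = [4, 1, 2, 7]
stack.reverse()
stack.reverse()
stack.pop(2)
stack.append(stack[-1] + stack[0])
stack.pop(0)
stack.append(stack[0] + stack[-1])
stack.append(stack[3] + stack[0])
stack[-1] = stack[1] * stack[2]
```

reverse → [7, 2, 1, 4]
reverse → [4, 1, 2, 7]
pop(2) removes 2 → [4, 1, 7]
append stack[-1]+stack[0] = 7+4 = 11 → [4, 1, 7, 11]
pop(0) removes 4 → [1, 7, 11]
append stack[0]+stack[-1] = 1+11 = 12 → [1, 7, 11, 12]
append stack[3]+stack[0] = 12+1 = 13 → [1, 7, 11, 12, 13]
stack[-1] = stack[1]*stack[2] = 7*11 = 77 → [1, 7, 11, 12, 77]

[1, 7, 11, 12, 77]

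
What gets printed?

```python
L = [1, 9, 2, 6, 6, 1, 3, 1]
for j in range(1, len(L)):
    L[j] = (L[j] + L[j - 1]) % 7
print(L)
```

[1, 3, 5, 4, 3, 4, 0, 1]

j=1: L[1] = (9+1)%7 = 3 → [1, 3, 2, 6, 6, 1, 3, 1]
j=2: L[2] = (2+3)%7 = 5 → [1, 3, 5, 6, 6, 1, 3, 1]
j=3: L[3] = (6+5)%7 = 4 → [1, 3, 5, 4, 6, 1, 3, 1]
j=4: L[4] = (6+4)%7 = 3 → [1, 3, 5, 4, 3, 1, 3, 1]
j=5: L[5] = (1+3)%7 = 4 → [1, 3, 5, 4, 3, 4, 3, 1]
j=6: L[6] = (3+4)%7 = 0 → [1, 3, 5, 4, 3, 4, 0, 1]
j=7: L[7] = (1+0)%7 = 1 → [1, 3, 5, 4, 3, 4, 0, 1]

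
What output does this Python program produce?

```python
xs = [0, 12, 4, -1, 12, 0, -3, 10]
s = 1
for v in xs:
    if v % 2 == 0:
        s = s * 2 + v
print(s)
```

346

v=0: even, s = 1*2+0 = 2
v=12: even, s = 2*2+12 = 16
v=4: even, s = 16*2+4 = 36
v=-1: not even
v=12: even, s = 36*2+12 = 84
v=0: even, s = 84*2+0 = 168
v=-3: not even
v=10: even, s = 168*2+10 = 346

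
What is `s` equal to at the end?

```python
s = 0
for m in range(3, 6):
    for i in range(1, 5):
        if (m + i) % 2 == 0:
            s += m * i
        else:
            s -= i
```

m=3,i=1: even sum, s = 0+3 = 3
m=3,i=2: odd sum, s = 3-2 = 1
m=3,i=3: even sum, s = 1+9 = 10
m=3,i=4: odd sum, s = 10-4 = 6
m=4,i=1: odd sum, s = 6-1 = 5
m=4,i=2: even sum, s = 5+8 = 13
m=4,i=3: odd sum, s = 13-3 = 10
m=4,i=4: even sum, s = 10+16 = 26
m=5,i=1: even sum, s = 26+5 = 31
m=5,i=2: odd sum, s = 31-2 = 29
m=5,i=3: even sum, s = 29+15 = 44
m=5,i=4: odd sum, s = 44-4 = 40

40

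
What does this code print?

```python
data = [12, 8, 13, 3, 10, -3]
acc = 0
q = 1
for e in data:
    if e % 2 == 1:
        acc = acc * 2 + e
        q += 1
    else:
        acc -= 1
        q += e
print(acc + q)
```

e=12: not odd, acc = 0-1 = -1; q=13
e=8: not odd, acc = (-1)-1 = -2; q=21
e=13: odd, acc = (-2)*2+13 = 9; q=22
e=3: odd, acc = 9*2+3 = 21; q=23
e=10: not odd, acc = 21-1 = 20; q=33
e=-3: odd, acc = 20*2+(-3) = 37; q=34
acc+q = 37+34 = 71

71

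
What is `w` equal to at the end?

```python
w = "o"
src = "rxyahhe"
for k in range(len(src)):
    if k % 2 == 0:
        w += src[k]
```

k=0: add 'r' → 'or'
k=1: skip
k=2: add 'y' → 'ory'
k=3: skip
k=4: add 'h' → 'oryh'
k=5: skip
k=6: add 'e' → 'oryhe'

'oryhe'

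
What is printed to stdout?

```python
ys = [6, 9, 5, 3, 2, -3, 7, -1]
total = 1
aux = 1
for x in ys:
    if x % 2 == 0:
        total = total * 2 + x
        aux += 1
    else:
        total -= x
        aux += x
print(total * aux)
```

-437

x=6: even, total = 1*2+6 = 8; aux=2
x=9: not even, total = 8-9 = -1; aux=11
x=5: not even, total = (-1)-5 = -6; aux=16
x=3: not even, total = (-6)-3 = -9; aux=19
x=2: even, total = (-9)*2+2 = -16; aux=20
x=-3: not even, total = (-16)-(-3) = -13; aux=17
x=7: not even, total = (-13)-7 = -20; aux=24
x=-1: not even, total = (-20)-(-1) = -19; aux=23
total*aux = (-19)*23 = -437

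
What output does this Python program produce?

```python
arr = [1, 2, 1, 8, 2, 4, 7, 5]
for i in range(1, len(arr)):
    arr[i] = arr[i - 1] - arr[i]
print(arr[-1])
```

i=1: arr[1] = 1-2 = -1 → [1, -1, 1, 8, 2, 4, 7, 5]
i=2: arr[2] = (-1)-1 = -2 → [1, -1, -2, 8, 2, 4, 7, 5]
i=3: arr[3] = (-2)-8 = -10 → [1, -1, -2, -10, 2, 4, 7, 5]
i=4: arr[4] = (-10)-2 = -12 → [1, -1, -2, -10, -12, 4, 7, 5]
i=5: arr[5] = (-12)-4 = -16 → [1, -1, -2, -10, -12, -16, 7, 5]
i=6: arr[6] = (-16)-7 = -23 → [1, -1, -2, -10, -12, -16, -23, 5]
i=7: arr[7] = (-23)-5 = -28 → [1, -1, -2, -10, -12, -16, -23, -28]

-28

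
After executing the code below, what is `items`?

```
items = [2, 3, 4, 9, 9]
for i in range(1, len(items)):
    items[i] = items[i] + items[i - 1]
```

i=1: items[1] = 3+2 = 5 → [2, 5, 4, 9, 9]
i=2: items[2] = 4+5 = 9 → [2, 5, 9, 9, 9]
i=3: items[3] = 9+9 = 18 → [2, 5, 9, 18, 9]
i=4: items[4] = 9+18 = 27 → [2, 5, 9, 18, 27]

[2, 5, 9, 18, 27]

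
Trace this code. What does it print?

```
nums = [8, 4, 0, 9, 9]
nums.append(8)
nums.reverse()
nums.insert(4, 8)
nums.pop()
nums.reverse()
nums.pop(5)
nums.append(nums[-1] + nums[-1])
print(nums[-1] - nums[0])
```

append 8 → [8, 4, 0, 9, 9, 8]
reverse → [8, 9, 9, 0, 4, 8]
insert 8 at 4 → [8, 9, 9, 0, 8, 4, 8]
pop() removes 8 → [8, 9, 9, 0, 8, 4]
reverse → [4, 8, 0, 9, 9, 8]
pop(5) removes 8 → [4, 8, 0, 9, 9]
append nums[-1]+nums[-1] = 9+9 = 18 → [4, 8, 0, 9, 9, 18]
nums[-1]-nums[0] = 18-4 = 14

14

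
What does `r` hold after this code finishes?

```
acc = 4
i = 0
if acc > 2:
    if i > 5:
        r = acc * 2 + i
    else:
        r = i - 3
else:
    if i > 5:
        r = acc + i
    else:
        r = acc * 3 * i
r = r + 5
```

2

acc=4, i=0
acc > 2 is True; i > 5 is False
→ r = i - 3 = -3
r = (-3)+5 = 2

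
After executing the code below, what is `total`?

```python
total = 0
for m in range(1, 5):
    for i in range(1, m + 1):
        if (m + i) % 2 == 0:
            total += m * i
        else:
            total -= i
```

34

m=1,i=1: even sum, total = 0+1 = 1
m=2,i=1: odd sum, total = 1-1 = 0
m=2,i=2: even sum, total = 0+4 = 4
m=3,i=1: even sum, total = 4+3 = 7
m=3,i=2: odd sum, total = 7-2 = 5
m=3,i=3: even sum, total = 5+9 = 14
m=4,i=1: odd sum, total = 14-1 = 13
m=4,i=2: even sum, total = 13+8 = 21
m=4,i=3: odd sum, total = 21-3 = 18
m=4,i=4: even sum, total = 18+16 = 34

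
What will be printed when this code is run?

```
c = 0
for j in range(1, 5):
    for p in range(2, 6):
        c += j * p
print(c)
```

140

j=1,p=2: c = 0+2 = 2
j=1,p=3: c = 2+3 = 5
j=1,p=4: c = 5+4 = 9
j=1,p=5: c = 9+5 = 14
j=2,p=2: c = 14+4 = 18
j=2,p=3: c = 18+6 = 24
j=2,p=4: c = 24+8 = 32
j=2,p=5: c = 32+10 = 42
j=3,p=2: c = 42+6 = 48
j=3,p=3: c = 48+9 = 57
j=3,p=4: c = 57+12 = 69
j=3,p=5: c = 69+15 = 84
j=4,p=2: c = 84+8 = 92
j=4,p=3: c = 92+12 = 104
j=4,p=4: c = 104+16 = 120
j=4,p=5: c = 120+20 = 140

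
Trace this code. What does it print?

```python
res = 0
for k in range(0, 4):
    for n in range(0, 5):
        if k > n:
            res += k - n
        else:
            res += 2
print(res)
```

38

k=0,n=0: not 0>0, res = 0+2 = 2
k=0,n=1: not 0>1, res = 2+2 = 4
k=0,n=2: not 0>2, res = 4+2 = 6
k=0,n=3: not 0>3, res = 6+2 = 8
k=0,n=4: not 0>4, res = 8+2 = 10
k=1,n=0: 1>0, res = 10+1 = 11
k=1,n=1: not 1>1, res = 11+2 = 13
k=1,n=2: not 1>2, res = 13+2 = 15
k=1,n=3: not 1>3, res = 15+2 = 17
k=1,n=4: not 1>4, res = 17+2 = 19
k=2,n=0: 2>0, res = 19+2 = 21
k=2,n=1: 2>1, res = 21+1 = 22
k=2,n=2: not 2>2, res = 22+2 = 24
k=2,n=3: not 2>3, res = 24+2 = 26
k=2,n=4: not 2>4, res = 26+2 = 28
k=3,n=0: 3>0, res = 28+3 = 31
k=3,n=1: 3>1, res = 31+2 = 33
k=3,n=2: 3>2, res = 33+1 = 34
k=3,n=3: not 3>3, res = 34+2 = 36
k=3,n=4: not 3>4, res = 36+2 = 38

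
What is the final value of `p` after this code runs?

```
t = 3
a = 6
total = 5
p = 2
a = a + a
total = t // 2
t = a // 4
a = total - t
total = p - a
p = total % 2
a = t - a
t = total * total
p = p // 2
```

a = 6+6 = 12
total = 3//2 = 1
t = 12//4 = 3
a = 1-3 = -2
total = 2-(-2) = 4
p = 4%2 = 0
a = 3-(-2) = 5
t = 4*4 = 16
p = 0//2 = 0

0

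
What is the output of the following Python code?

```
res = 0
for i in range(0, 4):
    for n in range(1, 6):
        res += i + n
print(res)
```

90

i=0,n=1: res = 0+1 = 1
i=0,n=2: res = 1+2 = 3
i=0,n=3: res = 3+3 = 6
i=0,n=4: res = 6+4 = 10
i=0,n=5: res = 10+5 = 15
i=1,n=1: res = 15+2 = 17
i=1,n=2: res = 17+3 = 20
i=1,n=3: res = 20+4 = 24
i=1,n=4: res = 24+5 = 29
i=1,n=5: res = 29+6 = 35
i=2,n=1: res = 35+3 = 38
i=2,n=2: res = 38+4 = 42
i=2,n=3: res = 42+5 = 47
i=2,n=4: res = 47+6 = 53
i=2,n=5: res = 53+7 = 60
i=3,n=1: res = 60+4 = 64
i=3,n=2: res = 64+5 = 69
i=3,n=3: res = 69+6 = 75
i=3,n=4: res = 75+7 = 82
i=3,n=5: res = 82+8 = 90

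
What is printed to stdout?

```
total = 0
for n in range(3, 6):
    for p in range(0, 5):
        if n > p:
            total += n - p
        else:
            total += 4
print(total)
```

43

n=3,p=0: 3>0, total = 0+3 = 3
n=3,p=1: 3>1, total = 3+2 = 5
n=3,p=2: 3>2, total = 5+1 = 6
n=3,p=3: not 3>3, total = 6+4 = 10
n=3,p=4: not 3>4, total = 10+4 = 14
n=4,p=0: 4>0, total = 14+4 = 18
n=4,p=1: 4>1, total = 18+3 = 21
n=4,p=2: 4>2, total = 21+2 = 23
n=4,p=3: 4>3, total = 23+1 = 24
n=4,p=4: not 4>4, total = 24+4 = 28
n=5,p=0: 5>0, total = 28+5 = 33
n=5,p=1: 5>1, total = 33+4 = 37
n=5,p=2: 5>2, total = 37+3 = 40
n=5,p=3: 5>3, total = 40+2 = 42
n=5,p=4: 5>4, total = 42+1 = 43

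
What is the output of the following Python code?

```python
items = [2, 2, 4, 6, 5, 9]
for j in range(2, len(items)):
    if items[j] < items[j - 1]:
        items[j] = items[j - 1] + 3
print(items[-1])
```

j=2: 4>=2, unchanged → [2, 2, 4, 6, 5, 9]
j=3: 6>=4, unchanged → [2, 2, 4, 6, 5, 9]
j=4: 5<6, items[4] = 6+3 = 9 → [2, 2, 4, 6, 9, 9]
j=5: 9>=9, unchanged → [2, 2, 4, 6, 9, 9]

9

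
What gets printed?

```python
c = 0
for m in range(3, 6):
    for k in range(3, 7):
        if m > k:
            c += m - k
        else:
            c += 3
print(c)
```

31

m=3,k=3: not 3>3, c = 0+3 = 3
m=3,k=4: not 3>4, c = 3+3 = 6
m=3,k=5: not 3>5, c = 6+3 = 9
m=3,k=6: not 3>6, c = 9+3 = 12
m=4,k=3: 4>3, c = 12+1 = 13
m=4,k=4: not 4>4, c = 13+3 = 16
m=4,k=5: not 4>5, c = 16+3 = 19
m=4,k=6: not 4>6, c = 19+3 = 22
m=5,k=3: 5>3, c = 22+2 = 24
m=5,k=4: 5>4, c = 24+1 = 25
m=5,k=5: not 5>5, c = 25+3 = 28
m=5,k=6: not 5>6, c = 28+3 = 31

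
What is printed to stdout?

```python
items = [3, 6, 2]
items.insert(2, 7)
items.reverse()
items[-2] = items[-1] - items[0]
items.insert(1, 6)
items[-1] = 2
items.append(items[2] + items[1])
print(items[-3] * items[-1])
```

13

insert 7 at 2 → [3, 6, 7, 2]
reverse → [2, 7, 6, 3]
items[-2] = items[-1]-items[0] = 3-2 = 1 → [2, 7, 1, 3]
insert 6 at 1 → [2, 6, 7, 1, 3]
items[-1] = 2 → [2, 6, 7, 1, 2]
append items[2]+items[1] = 7+6 = 13 → [2, 6, 7, 1, 2, 13]
items[-3]*items[-1] = 1*13 = 13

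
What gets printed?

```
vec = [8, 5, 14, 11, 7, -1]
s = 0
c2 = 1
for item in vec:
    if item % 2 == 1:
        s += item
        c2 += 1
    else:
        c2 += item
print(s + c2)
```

item=8: not odd; c2=9
item=5: odd, s = 0+5 = 5; c2=10
item=14: not odd; c2=24
item=11: odd, s = 5+11 = 16; c2=25
item=7: odd, s = 16+7 = 23; c2=26
item=-1: odd, s = 23+(-1) = 22; c2=27
s+c2 = 22+27 = 49

49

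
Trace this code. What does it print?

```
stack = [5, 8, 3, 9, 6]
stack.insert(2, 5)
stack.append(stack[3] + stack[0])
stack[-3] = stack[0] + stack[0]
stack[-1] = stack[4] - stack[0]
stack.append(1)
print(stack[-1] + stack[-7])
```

9

insert 5 at 2 → [5, 8, 5, 3, 9, 6]
append stack[3]+stack[0] = 3+5 = 8 → [5, 8, 5, 3, 9, 6, 8]
stack[-3] = stack[0]+stack[0] = 5+5 = 10 → [5, 8, 5, 3, 10, 6, 8]
stack[-1] = stack[4]-stack[0] = 10-5 = 5 → [5, 8, 5, 3, 10, 6, 5]
append 1 → [5, 8, 5, 3, 10, 6, 5, 1]
stack[-1]+stack[-7] = 1+8 = 9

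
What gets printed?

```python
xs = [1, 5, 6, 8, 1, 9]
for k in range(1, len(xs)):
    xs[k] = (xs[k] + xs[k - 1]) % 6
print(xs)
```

[1, 0, 0, 2, 3, 0]

k=1: xs[1] = (5+1)%6 = 0 → [1, 0, 6, 8, 1, 9]
k=2: xs[2] = (6+0)%6 = 0 → [1, 0, 0, 8, 1, 9]
k=3: xs[3] = (8+0)%6 = 2 → [1, 0, 0, 2, 1, 9]
k=4: xs[4] = (1+2)%6 = 3 → [1, 0, 0, 2, 3, 9]
k=5: xs[5] = (9+3)%6 = 0 → [1, 0, 0, 2, 3, 0]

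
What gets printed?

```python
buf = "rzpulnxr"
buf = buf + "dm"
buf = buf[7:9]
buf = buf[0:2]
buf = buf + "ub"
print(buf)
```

rdub

+ 'dm' → 'rzpulnxrdm'
slice [7:9] → 'rd'
slice [0:2] → 'rd'
+ 'ub' → 'rdub'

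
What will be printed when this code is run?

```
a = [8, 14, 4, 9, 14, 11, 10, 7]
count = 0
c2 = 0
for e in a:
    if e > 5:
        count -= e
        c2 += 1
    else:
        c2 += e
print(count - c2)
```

-84

e=8: >5, count = 0-8 = -8; c2=1
e=14: >5, count = (-8)-14 = -22; c2=2
e=4: not >5; c2=6
e=9: >5, count = (-22)-9 = -31; c2=7
e=14: >5, count = (-31)-14 = -45; c2=8
e=11: >5, count = (-45)-11 = -56; c2=9
e=10: >5, count = (-56)-10 = -66; c2=10
e=7: >5, count = (-66)-7 = -73; c2=11
count-c2 = (-73)-11 = -84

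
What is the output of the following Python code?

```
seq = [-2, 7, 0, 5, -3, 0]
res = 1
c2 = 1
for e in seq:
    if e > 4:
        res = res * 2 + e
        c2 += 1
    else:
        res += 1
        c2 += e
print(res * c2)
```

-62

e=-2: not >4, res = 1+1 = 2; c2=-1
e=7: >4, res = 2*2+7 = 11; c2=0
e=0: not >4, res = 11+1 = 12; c2=0
e=5: >4, res = 12*2+5 = 29; c2=1
e=-3: not >4, res = 29+1 = 30; c2=-2
e=0: not >4, res = 30+1 = 31; c2=-2
res*c2 = 31*(-2) = -62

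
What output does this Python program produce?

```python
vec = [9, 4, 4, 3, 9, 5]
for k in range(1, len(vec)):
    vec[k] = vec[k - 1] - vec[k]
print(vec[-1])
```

k=1: vec[1] = 9-4 = 5 → [9, 5, 4, 3, 9, 5]
k=2: vec[2] = 5-4 = 1 → [9, 5, 1, 3, 9, 5]
k=3: vec[3] = 1-3 = -2 → [9, 5, 1, -2, 9, 5]
k=4: vec[4] = (-2)-9 = -11 → [9, 5, 1, -2, -11, 5]
k=5: vec[5] = (-11)-5 = -16 → [9, 5, 1, -2, -11, -16]

-16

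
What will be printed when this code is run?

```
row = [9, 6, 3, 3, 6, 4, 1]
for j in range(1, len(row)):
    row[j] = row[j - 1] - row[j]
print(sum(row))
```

j=1: row[1] = 9-6 = 3 → [9, 3, 3, 3, 6, 4, 1]
j=2: row[2] = 3-3 = 0 → [9, 3, 0, 3, 6, 4, 1]
j=3: row[3] = 0-3 = -3 → [9, 3, 0, -3, 6, 4, 1]
j=4: row[4] = (-3)-6 = -9 → [9, 3, 0, -3, -9, 4, 1]
j=5: row[5] = (-9)-4 = -13 → [9, 3, 0, -3, -9, -13, 1]
j=6: row[6] = (-13)-1 = -14 → [9, 3, 0, -3, -9, -13, -14]
sum = -27

-27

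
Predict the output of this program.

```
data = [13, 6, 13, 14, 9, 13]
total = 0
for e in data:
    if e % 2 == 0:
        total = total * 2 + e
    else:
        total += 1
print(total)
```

34

e=13: not even, total = 0+1 = 1
e=6: even, total = 1*2+6 = 8
e=13: not even, total = 8+1 = 9
e=14: even, total = 9*2+14 = 32
e=9: not even, total = 32+1 = 33
e=13: not even, total = 33+1 = 34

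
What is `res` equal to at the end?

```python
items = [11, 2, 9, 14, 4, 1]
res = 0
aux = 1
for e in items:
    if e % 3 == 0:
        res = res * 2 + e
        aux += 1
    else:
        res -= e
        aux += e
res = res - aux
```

-70

e=11: not %3==0, res = 0-11 = -11; aux=12
e=2: not %3==0, res = (-11)-2 = -13; aux=14
e=9: %3==0, res = (-13)*2+9 = -17; aux=15
e=14: not %3==0, res = (-17)-14 = -31; aux=29
e=4: not %3==0, res = (-31)-4 = -35; aux=33
e=1: not %3==0, res = (-35)-1 = -36; aux=34
res-aux = (-36)-34 = -70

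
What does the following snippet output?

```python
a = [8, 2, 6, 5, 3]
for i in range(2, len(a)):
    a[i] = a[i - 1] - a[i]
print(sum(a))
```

i=2: a[2] = 2-6 = -4 → [8, 2, -4, 5, 3]
i=3: a[3] = (-4)-5 = -9 → [8, 2, -4, -9, 3]
i=4: a[4] = (-9)-3 = -12 → [8, 2, -4, -9, -12]
sum = -15

-15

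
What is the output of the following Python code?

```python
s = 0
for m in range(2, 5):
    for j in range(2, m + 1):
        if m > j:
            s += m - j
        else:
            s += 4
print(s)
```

m=2,j=2: not 2>2, s = 0+4 = 4
m=3,j=2: 3>2, s = 4+1 = 5
m=3,j=3: not 3>3, s = 5+4 = 9
m=4,j=2: 4>2, s = 9+2 = 11
m=4,j=3: 4>3, s = 11+1 = 12
m=4,j=4: not 4>4, s = 12+4 = 16

16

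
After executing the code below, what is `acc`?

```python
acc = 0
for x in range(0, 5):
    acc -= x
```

-10

x=0: acc = 0-0 = 0
x=1: acc = 0-1 = -1
x=2: acc = (-1)-2 = -3
x=3: acc = (-3)-3 = -6
x=4: acc = (-6)-4 = -10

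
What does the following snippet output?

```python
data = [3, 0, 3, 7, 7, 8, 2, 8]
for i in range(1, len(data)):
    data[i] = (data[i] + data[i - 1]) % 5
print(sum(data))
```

16

i=1: data[1] = (0+3)%5 = 3 → [3, 3, 3, 7, 7, 8, 2, 8]
i=2: data[2] = (3+3)%5 = 1 → [3, 3, 1, 7, 7, 8, 2, 8]
i=3: data[3] = (7+1)%5 = 3 → [3, 3, 1, 3, 7, 8, 2, 8]
i=4: data[4] = (7+3)%5 = 0 → [3, 3, 1, 3, 0, 8, 2, 8]
i=5: data[5] = (8+0)%5 = 3 → [3, 3, 1, 3, 0, 3, 2, 8]
i=6: data[6] = (2+3)%5 = 0 → [3, 3, 1, 3, 0, 3, 0, 8]
i=7: data[7] = (8+0)%5 = 3 → [3, 3, 1, 3, 0, 3, 0, 3]
sum = 16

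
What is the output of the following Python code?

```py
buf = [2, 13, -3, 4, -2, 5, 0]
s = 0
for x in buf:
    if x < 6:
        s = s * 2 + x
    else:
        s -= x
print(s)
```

-366

x=2: <6, s = 0*2+2 = 2
x=13: not <6, s = 2-13 = -11
x=-3: <6, s = (-11)*2+(-3) = -25
x=4: <6, s = (-25)*2+4 = -46
x=-2: <6, s = (-46)*2+(-2) = -94
x=5: <6, s = (-94)*2+5 = -183
x=0: <6, s = (-183)*2+0 = -366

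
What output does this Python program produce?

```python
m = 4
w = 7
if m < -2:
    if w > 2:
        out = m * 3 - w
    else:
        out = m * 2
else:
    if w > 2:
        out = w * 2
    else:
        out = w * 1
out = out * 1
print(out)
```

m=4, w=7
m < -2 is False; w > 2 is True
→ out = w * 2 = 14
out = 14*1 = 14

14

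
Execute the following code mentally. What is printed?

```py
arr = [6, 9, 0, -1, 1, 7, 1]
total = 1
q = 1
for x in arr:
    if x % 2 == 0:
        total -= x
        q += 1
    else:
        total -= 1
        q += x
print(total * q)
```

-200

x=6: even, total = 1-6 = -5; q=2
x=9: not even, total = (-5)-1 = -6; q=11
x=0: even, total = (-6)-0 = -6; q=12
x=-1: not even, total = (-6)-1 = -7; q=11
x=1: not even, total = (-7)-1 = -8; q=12
x=7: not even, total = (-8)-1 = -9; q=19
x=1: not even, total = (-9)-1 = -10; q=20
total*q = (-10)*20 = -200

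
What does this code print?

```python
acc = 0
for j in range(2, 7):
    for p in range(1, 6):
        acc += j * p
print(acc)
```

j=2,p=1: acc = 0+2 = 2
j=2,p=2: acc = 2+4 = 6
j=2,p=3: acc = 6+6 = 12
j=2,p=4: acc = 12+8 = 20
j=2,p=5: acc = 20+10 = 30
j=3,p=1: acc = 30+3 = 33
j=3,p=2: acc = 33+6 = 39
j=3,p=3: acc = 39+9 = 48
j=3,p=4: acc = 48+12 = 60
j=3,p=5: acc = 60+15 = 75
j=4,p=1: acc = 75+4 = 79
j=4,p=2: acc = 79+8 = 87
j=4,p=3: acc = 87+12 = 99
j=4,p=4: acc = 99+16 = 115
j=4,p=5: acc = 115+20 = 135
j=5,p=1: acc = 135+5 = 140
j=5,p=2: acc = 140+10 = 150
j=5,p=3: acc = 150+15 = 165
j=5,p=4: acc = 165+20 = 185
j=5,p=5: acc = 185+25 = 210
j=6,p=1: acc = 210+6 = 216
j=6,p=2: acc = 216+12 = 228
j=6,p=3: acc = 228+18 = 246
j=6,p=4: acc = 246+24 = 270
j=6,p=5: acc = 270+30 = 300

300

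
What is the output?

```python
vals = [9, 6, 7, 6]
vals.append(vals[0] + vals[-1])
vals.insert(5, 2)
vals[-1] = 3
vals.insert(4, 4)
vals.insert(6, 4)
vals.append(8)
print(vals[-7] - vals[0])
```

-2

append vals[0]+vals[-1] = 9+6 = 15 → [9, 6, 7, 6, 15]
insert 2 at 5 → [9, 6, 7, 6, 15, 2]
vals[-1] = 3 → [9, 6, 7, 6, 15, 3]
insert 4 at 4 → [9, 6, 7, 6, 4, 15, 3]
insert 4 at 6 → [9, 6, 7, 6, 4, 15, 4, 3]
append 8 → [9, 6, 7, 6, 4, 15, 4, 3, 8]
vals[-7]-vals[0] = 7-9 = -2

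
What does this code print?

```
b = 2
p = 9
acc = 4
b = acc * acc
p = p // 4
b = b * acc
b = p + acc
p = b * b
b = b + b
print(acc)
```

b = 4*4 = 16
p = 9//4 = 2
b = 16*4 = 64
b = 2+4 = 6
p = 6*6 = 36
b = 6+6 = 12

4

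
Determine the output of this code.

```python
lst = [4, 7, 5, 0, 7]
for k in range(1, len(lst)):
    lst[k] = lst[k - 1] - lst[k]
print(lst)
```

k=1: lst[1] = 4-7 = -3 → [4, -3, 5, 0, 7]
k=2: lst[2] = (-3)-5 = -8 → [4, -3, -8, 0, 7]
k=3: lst[3] = (-8)-0 = -8 → [4, -3, -8, -8, 7]
k=4: lst[4] = (-8)-7 = -15 → [4, -3, -8, -8, -15]

[4, -3, -8, -8, -15]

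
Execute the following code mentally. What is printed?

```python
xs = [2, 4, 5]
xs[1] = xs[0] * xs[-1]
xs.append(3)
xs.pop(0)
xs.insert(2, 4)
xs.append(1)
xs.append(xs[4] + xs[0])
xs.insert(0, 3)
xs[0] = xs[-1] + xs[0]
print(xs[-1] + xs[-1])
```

22

xs[1] = xs[0]*xs[-1] = 2*5 = 10 → [2, 10, 5]
append 3 → [2, 10, 5, 3]
pop(0) removes 2 → [10, 5, 3]
insert 4 at 2 → [10, 5, 4, 3]
append 1 → [10, 5, 4, 3, 1]
append xs[4]+xs[0] = 1+10 = 11 → [10, 5, 4, 3, 1, 11]
insert 3 at 0 → [3, 10, 5, 4, 3, 1, 11]
xs[0] = xs[-1]+xs[0] = 11+3 = 14 → [14, 10, 5, 4, 3, 1, 11]
xs[-1]+xs[-1] = 11+11 = 22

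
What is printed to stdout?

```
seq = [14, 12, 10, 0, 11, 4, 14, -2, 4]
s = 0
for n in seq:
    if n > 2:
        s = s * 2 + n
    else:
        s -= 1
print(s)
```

1558

n=14: >2, s = 0*2+14 = 14
n=12: >2, s = 14*2+12 = 40
n=10: >2, s = 40*2+10 = 90
n=0: not >2, s = 90-1 = 89
n=11: >2, s = 89*2+11 = 189
n=4: >2, s = 189*2+4 = 382
n=14: >2, s = 382*2+14 = 778
n=-2: not >2, s = 778-1 = 777
n=4: >2, s = 777*2+4 = 1558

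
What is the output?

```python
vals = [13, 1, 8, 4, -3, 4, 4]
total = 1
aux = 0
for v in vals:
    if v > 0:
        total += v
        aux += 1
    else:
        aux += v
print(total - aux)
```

v=13: >0, total = 1+13 = 14; aux=1
v=1: >0, total = 14+1 = 15; aux=2
v=8: >0, total = 15+8 = 23; aux=3
v=4: >0, total = 23+4 = 27; aux=4
v=-3: not >0; aux=1
v=4: >0, total = 27+4 = 31; aux=2
v=4: >0, total = 31+4 = 35; aux=3
total-aux = 35-3 = 32

32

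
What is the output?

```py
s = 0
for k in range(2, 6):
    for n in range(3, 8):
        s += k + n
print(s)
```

170

k=2,n=3: s = 0+5 = 5
k=2,n=4: s = 5+6 = 11
k=2,n=5: s = 11+7 = 18
k=2,n=6: s = 18+8 = 26
k=2,n=7: s = 26+9 = 35
k=3,n=3: s = 35+6 = 41
k=3,n=4: s = 41+7 = 48
k=3,n=5: s = 48+8 = 56
k=3,n=6: s = 56+9 = 65
k=3,n=7: s = 65+10 = 75
k=4,n=3: s = 75+7 = 82
k=4,n=4: s = 82+8 = 90
k=4,n=5: s = 90+9 = 99
k=4,n=6: s = 99+10 = 109
k=4,n=7: s = 109+11 = 120
k=5,n=3: s = 120+8 = 128
k=5,n=4: s = 128+9 = 137
k=5,n=5: s = 137+10 = 147
k=5,n=6: s = 147+11 = 158
k=5,n=7: s = 158+12 = 170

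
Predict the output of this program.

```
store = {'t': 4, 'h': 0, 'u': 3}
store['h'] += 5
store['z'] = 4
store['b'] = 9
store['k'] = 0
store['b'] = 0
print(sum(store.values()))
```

store['h'] = 0+5 = 5 → {'t': 4, 'h': 5, 'u': 3}
store['z'] = 4 → {'t': 4, 'h': 5, 'u': 3, 'z': 4}
store['b'] = 9 → {'t': 4, 'h': 5, 'u': 3, 'z': 4, 'b': 9}
store['k'] = 0 → {'t': 4, 'h': 5, 'u': 3, 'z': 4, 'b': 9, 'k': 0}
store['b'] = 0 → {'t': 4, 'h': 5, 'u': 3, 'z': 4, 'b': 0, 'k': 0}
sum of values = 16

16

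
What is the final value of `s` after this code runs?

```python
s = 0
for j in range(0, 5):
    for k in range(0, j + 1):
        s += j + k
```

60

j=0,k=0: s = 0+0 = 0
j=1,k=0: s = 0+1 = 1
j=1,k=1: s = 1+2 = 3
j=2,k=0: s = 3+2 = 5
j=2,k=1: s = 5+3 = 8
j=2,k=2: s = 8+4 = 12
j=3,k=0: s = 12+3 = 15
j=3,k=1: s = 15+4 = 19
j=3,k=2: s = 19+5 = 24
j=3,k=3: s = 24+6 = 30
j=4,k=0: s = 30+4 = 34
j=4,k=1: s = 34+5 = 39
j=4,k=2: s = 39+6 = 45
j=4,k=3: s = 45+7 = 52
j=4,k=4: s = 52+8 = 60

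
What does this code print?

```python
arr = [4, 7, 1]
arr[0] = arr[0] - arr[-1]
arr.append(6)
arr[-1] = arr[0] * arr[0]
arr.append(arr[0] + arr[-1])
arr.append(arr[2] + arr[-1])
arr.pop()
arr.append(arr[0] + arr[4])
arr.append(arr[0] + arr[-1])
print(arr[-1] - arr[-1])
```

arr[0] = arr[0]-arr[-1] = 4-1 = 3 → [3, 7, 1]
append 6 → [3, 7, 1, 6]
arr[-1] = arr[0]*arr[0] = 3*3 = 9 → [3, 7, 1, 9]
append arr[0]+arr[-1] = 3+9 = 12 → [3, 7, 1, 9, 12]
append arr[2]+arr[-1] = 1+12 = 13 → [3, 7, 1, 9, 12, 13]
pop() removes 13 → [3, 7, 1, 9, 12]
append arr[0]+arr[4] = 3+12 = 15 → [3, 7, 1, 9, 12, 15]
append arr[0]+arr[-1] = 3+15 = 18 → [3, 7, 1, 9, 12, 15, 18]
arr[-1]-arr[-1] = 18-18 = 0

0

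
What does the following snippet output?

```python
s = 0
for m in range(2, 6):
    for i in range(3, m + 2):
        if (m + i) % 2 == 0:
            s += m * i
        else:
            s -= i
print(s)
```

m=2,i=3: odd sum, s = 0-3 = -3
m=3,i=3: even sum, s = (-3)+9 = 6
m=3,i=4: odd sum, s = 6-4 = 2
m=4,i=3: odd sum, s = 2-3 = -1
m=4,i=4: even sum, s = (-1)+16 = 15
m=4,i=5: odd sum, s = 15-5 = 10
m=5,i=3: even sum, s = 10+15 = 25
m=5,i=4: odd sum, s = 25-4 = 21
m=5,i=5: even sum, s = 21+25 = 46
m=5,i=6: odd sum, s = 46-6 = 40

40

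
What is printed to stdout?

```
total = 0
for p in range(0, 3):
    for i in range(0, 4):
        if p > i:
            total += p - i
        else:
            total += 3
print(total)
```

p=0,i=0: not 0>0, total = 0+3 = 3
p=0,i=1: not 0>1, total = 3+3 = 6
p=0,i=2: not 0>2, total = 6+3 = 9
p=0,i=3: not 0>3, total = 9+3 = 12
p=1,i=0: 1>0, total = 12+1 = 13
p=1,i=1: not 1>1, total = 13+3 = 16
p=1,i=2: not 1>2, total = 16+3 = 19
p=1,i=3: not 1>3, total = 19+3 = 22
p=2,i=0: 2>0, total = 22+2 = 24
p=2,i=1: 2>1, total = 24+1 = 25
p=2,i=2: not 2>2, total = 25+3 = 28
p=2,i=3: not 2>3, total = 28+3 = 31

31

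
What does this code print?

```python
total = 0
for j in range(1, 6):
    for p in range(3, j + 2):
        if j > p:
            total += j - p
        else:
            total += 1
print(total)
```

11

j=2,p=3: not 2>3, total = 0+1 = 1
j=3,p=3: not 3>3, total = 1+1 = 2
j=3,p=4: not 3>4, total = 2+1 = 3
j=4,p=3: 4>3, total = 3+1 = 4
j=4,p=4: not 4>4, total = 4+1 = 5
j=4,p=5: not 4>5, total = 5+1 = 6
j=5,p=3: 5>3, total = 6+2 = 8
j=5,p=4: 5>4, total = 8+1 = 9
j=5,p=5: not 5>5, total = 9+1 = 10
j=5,p=6: not 5>6, total = 10+1 = 11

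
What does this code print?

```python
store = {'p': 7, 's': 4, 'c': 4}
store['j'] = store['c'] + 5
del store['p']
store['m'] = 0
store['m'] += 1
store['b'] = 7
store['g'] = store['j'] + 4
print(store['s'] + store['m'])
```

5

store['j'] = store['c']+5 = 9 → {'p': 7, 's': 4, 'c': 4, 'j': 9}
del 'p' → {'s': 4, 'c': 4, 'j': 9}
store['m'] = 0 → {'s': 4, 'c': 4, 'j': 9, 'm': 0}
store['m'] = 0+1 = 1 → {'s': 4, 'c': 4, 'j': 9, 'm': 1}
store['b'] = 7 → {'s': 4, 'c': 4, 'j': 9, 'm': 1, 'b': 7}
store['g'] = store['j']+4 = 13 → {'s': 4, 'c': 4, 'j': 9, 'm': 1, 'b': 7, 'g': 13}
store['s']+store['m'] = 4+1 = 5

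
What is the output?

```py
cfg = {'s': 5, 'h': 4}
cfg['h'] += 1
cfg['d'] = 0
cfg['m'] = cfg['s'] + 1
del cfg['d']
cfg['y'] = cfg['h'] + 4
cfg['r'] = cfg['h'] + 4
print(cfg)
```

cfg['h'] = 4+1 = 5 → {'s': 5, 'h': 5}
cfg['d'] = 0 → {'s': 5, 'h': 5, 'd': 0}
cfg['m'] = cfg['s']+1 = 6 → {'s': 5, 'h': 5, 'd': 0, 'm': 6}
del 'd' → {'s': 5, 'h': 5, 'm': 6}
cfg['y'] = cfg['h']+4 = 9 → {'s': 5, 'h': 5, 'm': 6, 'y': 9}
cfg['r'] = cfg['h']+4 = 9 → {'s': 5, 'h': 5, 'm': 6, 'y': 9, 'r': 9}

{'s': 5, 'h': 5, 'm': 6, 'y': 9, 'r': 9}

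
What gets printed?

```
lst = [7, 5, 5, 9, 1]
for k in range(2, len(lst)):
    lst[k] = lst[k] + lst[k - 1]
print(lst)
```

[7, 5, 10, 19, 20]

k=2: lst[2] = 5+5 = 10 → [7, 5, 10, 9, 1]
k=3: lst[3] = 9+10 = 19 → [7, 5, 10, 19, 1]
k=4: lst[4] = 1+19 = 20 → [7, 5, 10, 19, 20]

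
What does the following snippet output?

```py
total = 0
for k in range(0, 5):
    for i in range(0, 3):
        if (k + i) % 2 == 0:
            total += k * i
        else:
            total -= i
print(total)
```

k=0,i=0: even sum, total = 0+0 = 0
k=0,i=1: odd sum, total = 0-1 = -1
k=0,i=2: even sum, total = (-1)+0 = -1
k=1,i=0: odd sum, total = (-1)-0 = -1
k=1,i=1: even sum, total = (-1)+1 = 0
k=1,i=2: odd sum, total = 0-2 = -2
k=2,i=0: even sum, total = (-2)+0 = -2
k=2,i=1: odd sum, total = (-2)-1 = -3
k=2,i=2: even sum, total = (-3)+4 = 1
k=3,i=0: odd sum, total = 1-0 = 1
k=3,i=1: even sum, total = 1+3 = 4
k=3,i=2: odd sum, total = 4-2 = 2
k=4,i=0: even sum, total = 2+0 = 2
k=4,i=1: odd sum, total = 2-1 = 1
k=4,i=2: even sum, total = 1+8 = 9

9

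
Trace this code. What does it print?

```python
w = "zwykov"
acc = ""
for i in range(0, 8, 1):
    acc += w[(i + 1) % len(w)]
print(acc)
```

i=0: add w[1]='w' → 'w'
i=1: add w[2]='y' → 'wy'
i=2: add w[3]='k' → 'wyk'
i=3: add w[4]='o' → 'wyko'
i=4: add w[5]='v' → 'wykov'
i=5: add w[0]='z' → 'wykovz'
i=6: add w[1]='w' → 'wykovzw'
i=7: add w[2]='y' → 'wykovzwy'

wykovzwy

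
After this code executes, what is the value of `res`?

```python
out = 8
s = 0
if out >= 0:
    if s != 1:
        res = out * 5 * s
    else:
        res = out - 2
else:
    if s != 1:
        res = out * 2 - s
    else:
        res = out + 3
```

out=8, s=0
out >= 0 is True; s != 1 is True
→ res = out * 5 * s = 0

0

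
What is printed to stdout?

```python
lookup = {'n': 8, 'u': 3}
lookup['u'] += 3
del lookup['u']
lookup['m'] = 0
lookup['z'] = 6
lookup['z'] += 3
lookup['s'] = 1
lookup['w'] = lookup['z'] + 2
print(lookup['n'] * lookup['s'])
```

lookup['u'] = 3+3 = 6 → {'n': 8, 'u': 6}
del 'u' → {'n': 8}
lookup['m'] = 0 → {'n': 8, 'm': 0}
lookup['z'] = 6 → {'n': 8, 'm': 0, 'z': 6}
lookup['z'] = 6+3 = 9 → {'n': 8, 'm': 0, 'z': 9}
lookup['s'] = 1 → {'n': 8, 'm': 0, 'z': 9, 's': 1}
lookup['w'] = lookup['z']+2 = 11 → {'n': 8, 'm': 0, 'z': 9, 's': 1, 'w': 11}
lookup['n']*lookup['s'] = 8*1 = 8

8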